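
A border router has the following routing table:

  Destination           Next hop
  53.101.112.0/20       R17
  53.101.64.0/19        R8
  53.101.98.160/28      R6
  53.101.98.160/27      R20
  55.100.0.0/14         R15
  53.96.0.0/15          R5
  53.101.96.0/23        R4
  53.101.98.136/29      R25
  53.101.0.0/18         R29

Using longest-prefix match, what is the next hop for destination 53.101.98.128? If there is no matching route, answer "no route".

No entry's prefix contains 53.101.98.128; there is no default route.

no route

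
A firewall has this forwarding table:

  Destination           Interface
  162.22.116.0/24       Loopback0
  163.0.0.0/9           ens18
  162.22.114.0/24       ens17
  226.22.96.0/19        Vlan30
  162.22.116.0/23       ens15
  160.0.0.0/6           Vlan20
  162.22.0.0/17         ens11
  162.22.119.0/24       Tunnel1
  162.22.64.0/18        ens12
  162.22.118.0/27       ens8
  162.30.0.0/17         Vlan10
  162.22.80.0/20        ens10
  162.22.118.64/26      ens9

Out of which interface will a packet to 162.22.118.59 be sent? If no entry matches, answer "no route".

Routes whose prefix contains 162.22.118.59:
  160.0.0.0/6 (160.0.0.0 - 163.255.255.255) -> Vlan20
  162.22.0.0/17 (162.22.0.0 - 162.22.127.255) -> ens11
  162.22.64.0/18 (162.22.64.0 - 162.22.127.255) -> ens12
More-specific entries that do NOT match:
  162.22.118.0/27 (162.22.118.0 - 162.22.118.31) does not contain 162.22.118.59
  162.22.118.64/26 (162.22.118.64 - 162.22.118.127) does not contain 162.22.118.59
  162.22.116.0/24 (162.22.116.0 - 162.22.116.255) does not contain 162.22.118.59
  162.22.114.0/24 (162.22.114.0 - 162.22.114.255) does not contain 162.22.118.59
  162.22.119.0/24 (162.22.119.0 - 162.22.119.255) does not contain 162.22.118.59
  162.22.116.0/23 (162.22.116.0 - 162.22.117.255) does not contain 162.22.118.59
  162.22.80.0/20 (162.22.80.0 - 162.22.95.255) does not contain 162.22.118.59
  226.22.96.0/19 (226.22.96.0 - 226.22.127.255) does not contain 162.22.118.59
Longest matching prefix is /18 -> interface ens12.

ens12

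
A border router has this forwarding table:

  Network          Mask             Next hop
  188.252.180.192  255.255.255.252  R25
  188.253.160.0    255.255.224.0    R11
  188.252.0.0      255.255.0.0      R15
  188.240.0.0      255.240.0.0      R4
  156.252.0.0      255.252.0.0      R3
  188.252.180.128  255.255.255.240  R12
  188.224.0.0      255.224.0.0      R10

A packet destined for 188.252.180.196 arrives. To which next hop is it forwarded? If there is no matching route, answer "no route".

Routes whose prefix contains 188.252.180.196:
  188.224.0.0/11 (188.224.0.0 - 188.255.255.255) -> R10
  188.240.0.0/12 (188.240.0.0 - 188.255.255.255) -> R4
  188.252.0.0/16 (188.252.0.0 - 188.252.255.255) -> R15
More-specific entries that do NOT match:
  188.252.180.192/30 (188.252.180.192 - 188.252.180.195) does not contain 188.252.180.196
  188.252.180.128/28 (188.252.180.128 - 188.252.180.143) does not contain 188.252.180.196
  188.253.160.0/19 (188.253.160.0 - 188.253.191.255) does not contain 188.252.180.196
Longest matching prefix is /16 -> next hop R15.

R15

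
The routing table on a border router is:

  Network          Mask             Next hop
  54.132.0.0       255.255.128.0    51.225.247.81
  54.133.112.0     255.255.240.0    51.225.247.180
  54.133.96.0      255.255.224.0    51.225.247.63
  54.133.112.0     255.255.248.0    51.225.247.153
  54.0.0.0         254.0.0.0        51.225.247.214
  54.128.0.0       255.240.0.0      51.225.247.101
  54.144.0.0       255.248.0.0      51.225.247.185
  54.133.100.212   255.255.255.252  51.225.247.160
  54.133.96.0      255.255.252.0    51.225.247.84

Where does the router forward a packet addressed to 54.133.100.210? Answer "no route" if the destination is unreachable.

51.225.247.63

Routes whose prefix contains 54.133.100.210:
  54.0.0.0/7 (54.0.0.0 - 55.255.255.255) -> 51.225.247.214
  54.128.0.0/12 (54.128.0.0 - 54.143.255.255) -> 51.225.247.101
  54.133.96.0/19 (54.133.96.0 - 54.133.127.255) -> 51.225.247.63
More-specific entries that do NOT match:
  54.133.100.212/30 (54.133.100.212 - 54.133.100.215) does not contain 54.133.100.210
  54.133.96.0/22 (54.133.96.0 - 54.133.99.255) does not contain 54.133.100.210
  54.133.112.0/21 (54.133.112.0 - 54.133.119.255) does not contain 54.133.100.210
  54.133.112.0/20 (54.133.112.0 - 54.133.127.255) does not contain 54.133.100.210
Longest matching prefix is /19 -> next hop 51.225.247.63.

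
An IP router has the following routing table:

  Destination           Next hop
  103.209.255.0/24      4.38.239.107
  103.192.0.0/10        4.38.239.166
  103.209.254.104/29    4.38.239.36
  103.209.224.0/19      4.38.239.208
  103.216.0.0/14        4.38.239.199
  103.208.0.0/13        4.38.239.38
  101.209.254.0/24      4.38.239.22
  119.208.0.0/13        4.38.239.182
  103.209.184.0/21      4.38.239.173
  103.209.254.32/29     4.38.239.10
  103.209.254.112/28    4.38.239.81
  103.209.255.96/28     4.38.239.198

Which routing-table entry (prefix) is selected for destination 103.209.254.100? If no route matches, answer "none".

103.209.224.0/19

Entries matching 103.209.254.100:
  103.192.0.0/10 (103.192.0.0 - 103.255.255.255)
  103.208.0.0/13 (103.208.0.0 - 103.215.255.255)
  103.209.224.0/19 (103.209.224.0 - 103.209.255.255)
Most specific is 103.209.224.0/19.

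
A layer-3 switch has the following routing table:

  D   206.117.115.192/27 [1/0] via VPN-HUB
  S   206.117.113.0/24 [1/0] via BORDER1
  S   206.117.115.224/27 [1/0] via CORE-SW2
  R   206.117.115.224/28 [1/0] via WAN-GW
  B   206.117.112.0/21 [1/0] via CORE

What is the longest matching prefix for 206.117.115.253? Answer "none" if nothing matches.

Entries matching 206.117.115.253:
  206.117.112.0/21 (206.117.112.0 - 206.117.119.255)
  206.117.115.224/27 (206.117.115.224 - 206.117.115.255)
Most specific is 206.117.115.224/27.

206.117.115.224/27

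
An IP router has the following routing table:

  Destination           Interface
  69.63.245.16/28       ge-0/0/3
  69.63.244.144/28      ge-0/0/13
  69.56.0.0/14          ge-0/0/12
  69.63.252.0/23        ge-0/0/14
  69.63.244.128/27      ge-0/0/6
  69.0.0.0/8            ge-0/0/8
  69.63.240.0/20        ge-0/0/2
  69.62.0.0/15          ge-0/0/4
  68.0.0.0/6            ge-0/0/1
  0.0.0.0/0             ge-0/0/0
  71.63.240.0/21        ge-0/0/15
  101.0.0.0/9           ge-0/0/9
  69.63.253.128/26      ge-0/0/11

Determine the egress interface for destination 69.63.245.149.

Routes whose prefix contains 69.63.245.149:
  0.0.0.0/0 (default, matches everything) -> ge-0/0/0
  68.0.0.0/6 (68.0.0.0 - 71.255.255.255) -> ge-0/0/1
  69.0.0.0/8 (69.0.0.0 - 69.255.255.255) -> ge-0/0/8
  69.62.0.0/15 (69.62.0.0 - 69.63.255.255) -> ge-0/0/4
  69.63.240.0/20 (69.63.240.0 - 69.63.255.255) -> ge-0/0/2
More-specific entries that do NOT match:
  69.63.245.16/28 (69.63.245.16 - 69.63.245.31) does not contain 69.63.245.149
  69.63.244.144/28 (69.63.244.144 - 69.63.244.159) does not contain 69.63.245.149
  69.63.244.128/27 (69.63.244.128 - 69.63.244.159) does not contain 69.63.245.149
  69.63.253.128/26 (69.63.253.128 - 69.63.253.191) does not contain 69.63.245.149
  69.63.252.0/23 (69.63.252.0 - 69.63.253.255) does not contain 69.63.245.149
  71.63.240.0/21 (71.63.240.0 - 71.63.247.255) does not contain 69.63.245.149
Longest matching prefix is /20 -> interface ge-0/0/2.

ge-0/0/2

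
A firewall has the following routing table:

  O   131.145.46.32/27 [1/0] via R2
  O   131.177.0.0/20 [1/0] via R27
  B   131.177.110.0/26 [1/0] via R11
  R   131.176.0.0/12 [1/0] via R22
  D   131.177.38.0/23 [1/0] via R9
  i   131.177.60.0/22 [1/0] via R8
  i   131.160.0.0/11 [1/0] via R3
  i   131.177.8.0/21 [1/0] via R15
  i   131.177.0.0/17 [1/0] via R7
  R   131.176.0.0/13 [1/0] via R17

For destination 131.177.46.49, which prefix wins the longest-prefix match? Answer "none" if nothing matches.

Entries matching 131.177.46.49:
  131.160.0.0/11 (131.160.0.0 - 131.191.255.255)
  131.176.0.0/12 (131.176.0.0 - 131.191.255.255)
  131.176.0.0/13 (131.176.0.0 - 131.183.255.255)
  131.177.0.0/17 (131.177.0.0 - 131.177.127.255)
Most specific is 131.177.0.0/17.

131.177.0.0/17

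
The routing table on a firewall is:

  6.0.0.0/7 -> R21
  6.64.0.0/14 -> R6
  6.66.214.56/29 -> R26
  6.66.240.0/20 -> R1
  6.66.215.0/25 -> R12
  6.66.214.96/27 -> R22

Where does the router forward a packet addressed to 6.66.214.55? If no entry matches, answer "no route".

R6

Routes whose prefix contains 6.66.214.55:
  6.0.0.0/7 (6.0.0.0 - 7.255.255.255) -> R21
  6.64.0.0/14 (6.64.0.0 - 6.67.255.255) -> R6
More-specific entries that do NOT match:
  6.66.214.56/29 (6.66.214.56 - 6.66.214.63) does not contain 6.66.214.55
  6.66.214.96/27 (6.66.214.96 - 6.66.214.127) does not contain 6.66.214.55
  6.66.215.0/25 (6.66.215.0 - 6.66.215.127) does not contain 6.66.214.55
  6.66.240.0/20 (6.66.240.0 - 6.66.255.255) does not contain 6.66.214.55
Longest matching prefix is /14 -> next hop R6.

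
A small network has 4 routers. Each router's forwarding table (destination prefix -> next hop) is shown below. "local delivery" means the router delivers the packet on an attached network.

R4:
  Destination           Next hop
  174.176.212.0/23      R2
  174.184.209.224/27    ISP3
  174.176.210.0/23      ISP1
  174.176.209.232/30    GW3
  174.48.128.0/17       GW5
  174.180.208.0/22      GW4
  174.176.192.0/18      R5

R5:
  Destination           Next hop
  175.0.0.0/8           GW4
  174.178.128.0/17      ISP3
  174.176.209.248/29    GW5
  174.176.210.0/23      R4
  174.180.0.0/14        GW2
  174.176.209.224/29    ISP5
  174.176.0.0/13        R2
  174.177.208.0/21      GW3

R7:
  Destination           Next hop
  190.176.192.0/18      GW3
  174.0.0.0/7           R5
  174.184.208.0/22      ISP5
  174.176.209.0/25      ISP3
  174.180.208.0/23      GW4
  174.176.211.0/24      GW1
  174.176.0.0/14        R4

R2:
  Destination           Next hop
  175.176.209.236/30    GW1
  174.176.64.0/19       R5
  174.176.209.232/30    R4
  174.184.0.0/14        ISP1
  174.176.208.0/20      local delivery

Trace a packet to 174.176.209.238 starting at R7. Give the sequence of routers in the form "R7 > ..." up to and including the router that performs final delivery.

R7 > R4 > R5 > R2

At R7: longest match for 174.176.209.238 is 174.176.0.0/14 -> R4
At R4: longest match for 174.176.209.238 is 174.176.192.0/18 -> R5
At R5: longest match for 174.176.209.238 is 174.176.0.0/13 -> R2
At R2: longest match for 174.176.209.238 is 174.176.208.0/20 -> local delivery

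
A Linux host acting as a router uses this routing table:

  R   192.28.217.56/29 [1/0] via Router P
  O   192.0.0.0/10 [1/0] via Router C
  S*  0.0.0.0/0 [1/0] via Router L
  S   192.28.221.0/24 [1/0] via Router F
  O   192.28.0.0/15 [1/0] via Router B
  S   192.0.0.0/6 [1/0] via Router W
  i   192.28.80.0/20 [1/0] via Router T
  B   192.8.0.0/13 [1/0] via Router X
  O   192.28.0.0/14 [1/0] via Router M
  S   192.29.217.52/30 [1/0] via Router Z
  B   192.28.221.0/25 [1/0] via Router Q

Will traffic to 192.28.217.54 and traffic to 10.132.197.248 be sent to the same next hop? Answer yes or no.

no

192.28.217.54: longest match 192.28.0.0/15 -> Router B
10.132.197.248: longest match 0.0.0.0/0 -> Router L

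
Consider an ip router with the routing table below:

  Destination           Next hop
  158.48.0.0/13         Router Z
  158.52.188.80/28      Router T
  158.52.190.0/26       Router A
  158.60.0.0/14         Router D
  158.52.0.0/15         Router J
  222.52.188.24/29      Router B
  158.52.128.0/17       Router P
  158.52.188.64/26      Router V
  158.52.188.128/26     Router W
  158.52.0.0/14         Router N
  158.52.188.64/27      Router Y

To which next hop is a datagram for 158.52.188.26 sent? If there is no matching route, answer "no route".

Routes whose prefix contains 158.52.188.26:
  158.48.0.0/13 (158.48.0.0 - 158.55.255.255) -> Router Z
  158.52.0.0/14 (158.52.0.0 - 158.55.255.255) -> Router N
  158.52.0.0/15 (158.52.0.0 - 158.53.255.255) -> Router J
  158.52.128.0/17 (158.52.128.0 - 158.52.255.255) -> Router P
More-specific entries that do NOT match:
  222.52.188.24/29 (222.52.188.24 - 222.52.188.31) does not contain 158.52.188.26
  158.52.188.80/28 (158.52.188.80 - 158.52.188.95) does not contain 158.52.188.26
  158.52.188.64/27 (158.52.188.64 - 158.52.188.95) does not contain 158.52.188.26
  158.52.190.0/26 (158.52.190.0 - 158.52.190.63) does not contain 158.52.188.26
  158.52.188.64/26 (158.52.188.64 - 158.52.188.127) does not contain 158.52.188.26
  158.52.188.128/26 (158.52.188.128 - 158.52.188.191) does not contain 158.52.188.26
Longest matching prefix is /17 -> next hop Router P.

Router P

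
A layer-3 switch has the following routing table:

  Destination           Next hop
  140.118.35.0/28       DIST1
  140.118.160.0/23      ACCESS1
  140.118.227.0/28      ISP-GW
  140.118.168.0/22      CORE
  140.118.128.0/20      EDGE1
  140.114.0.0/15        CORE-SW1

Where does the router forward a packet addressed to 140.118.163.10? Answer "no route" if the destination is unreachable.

No entry's prefix contains 140.118.163.10; there is no default route.

no route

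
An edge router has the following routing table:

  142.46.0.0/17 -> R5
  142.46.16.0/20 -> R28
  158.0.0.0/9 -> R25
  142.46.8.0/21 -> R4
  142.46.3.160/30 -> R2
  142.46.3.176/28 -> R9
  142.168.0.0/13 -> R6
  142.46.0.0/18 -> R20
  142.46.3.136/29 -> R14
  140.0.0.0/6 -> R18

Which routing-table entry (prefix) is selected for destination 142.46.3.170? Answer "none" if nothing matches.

Entries matching 142.46.3.170:
  140.0.0.0/6 (140.0.0.0 - 143.255.255.255)
  142.46.0.0/17 (142.46.0.0 - 142.46.127.255)
  142.46.0.0/18 (142.46.0.0 - 142.46.63.255)
Most specific is 142.46.0.0/18.

142.46.0.0/18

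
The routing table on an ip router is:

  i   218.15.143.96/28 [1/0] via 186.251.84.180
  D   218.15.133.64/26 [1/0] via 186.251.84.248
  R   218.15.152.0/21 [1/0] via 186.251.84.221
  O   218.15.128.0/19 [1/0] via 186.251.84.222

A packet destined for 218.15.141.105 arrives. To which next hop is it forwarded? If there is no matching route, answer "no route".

186.251.84.222

Routes whose prefix contains 218.15.141.105:
  218.15.128.0/19 (218.15.128.0 - 218.15.159.255) -> 186.251.84.222
More-specific entries that do NOT match:
  218.15.143.96/28 (218.15.143.96 - 218.15.143.111) does not contain 218.15.141.105
  218.15.133.64/26 (218.15.133.64 - 218.15.133.127) does not contain 218.15.141.105
  218.15.152.0/21 (218.15.152.0 - 218.15.159.255) does not contain 218.15.141.105
Longest matching prefix is /19 -> next hop 186.251.84.222.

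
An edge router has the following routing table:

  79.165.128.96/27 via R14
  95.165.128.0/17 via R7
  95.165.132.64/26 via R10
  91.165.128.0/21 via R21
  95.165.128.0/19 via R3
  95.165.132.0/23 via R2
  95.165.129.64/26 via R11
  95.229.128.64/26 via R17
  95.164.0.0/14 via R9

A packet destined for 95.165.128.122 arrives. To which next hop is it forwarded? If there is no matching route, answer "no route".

Routes whose prefix contains 95.165.128.122:
  95.164.0.0/14 (95.164.0.0 - 95.167.255.255) -> R9
  95.165.128.0/17 (95.165.128.0 - 95.165.255.255) -> R7
  95.165.128.0/19 (95.165.128.0 - 95.165.159.255) -> R3
More-specific entries that do NOT match:
  79.165.128.96/27 (79.165.128.96 - 79.165.128.127) does not contain 95.165.128.122
  95.165.132.64/26 (95.165.132.64 - 95.165.132.127) does not contain 95.165.128.122
  95.165.129.64/26 (95.165.129.64 - 95.165.129.127) does not contain 95.165.128.122
  95.229.128.64/26 (95.229.128.64 - 95.229.128.127) does not contain 95.165.128.122
  95.165.132.0/23 (95.165.132.0 - 95.165.133.255) does not contain 95.165.128.122
  91.165.128.0/21 (91.165.128.0 - 91.165.135.255) does not contain 95.165.128.122
Longest matching prefix is /19 -> next hop R3.

R3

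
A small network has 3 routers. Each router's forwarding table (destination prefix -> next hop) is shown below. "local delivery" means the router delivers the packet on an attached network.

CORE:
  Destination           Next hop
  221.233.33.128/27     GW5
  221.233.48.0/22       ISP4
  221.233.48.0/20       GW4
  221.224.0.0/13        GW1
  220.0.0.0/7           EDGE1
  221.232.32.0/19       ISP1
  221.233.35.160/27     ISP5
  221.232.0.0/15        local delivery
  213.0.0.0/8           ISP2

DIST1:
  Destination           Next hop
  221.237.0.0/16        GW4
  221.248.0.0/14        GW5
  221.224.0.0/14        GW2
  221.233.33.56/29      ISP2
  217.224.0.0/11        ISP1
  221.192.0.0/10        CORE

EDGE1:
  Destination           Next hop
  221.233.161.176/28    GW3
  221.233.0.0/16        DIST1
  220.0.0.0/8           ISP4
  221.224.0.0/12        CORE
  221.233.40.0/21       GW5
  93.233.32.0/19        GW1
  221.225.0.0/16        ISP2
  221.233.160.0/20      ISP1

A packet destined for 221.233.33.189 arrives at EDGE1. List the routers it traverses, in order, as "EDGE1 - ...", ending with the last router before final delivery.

At EDGE1: longest match for 221.233.33.189 is 221.233.0.0/16 -> DIST1
At DIST1: longest match for 221.233.33.189 is 221.192.0.0/10 -> CORE
At CORE: longest match for 221.233.33.189 is 221.232.0.0/15 -> local delivery

EDGE1 - DIST1 - CORE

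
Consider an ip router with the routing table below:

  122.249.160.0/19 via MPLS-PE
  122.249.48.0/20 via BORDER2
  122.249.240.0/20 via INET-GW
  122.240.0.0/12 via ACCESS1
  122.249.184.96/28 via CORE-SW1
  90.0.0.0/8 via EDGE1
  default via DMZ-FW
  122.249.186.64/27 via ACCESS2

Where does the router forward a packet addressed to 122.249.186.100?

Routes whose prefix contains 122.249.186.100:
  0.0.0.0/0 (default, matches everything) -> DMZ-FW
  122.240.0.0/12 (122.240.0.0 - 122.255.255.255) -> ACCESS1
  122.249.160.0/19 (122.249.160.0 - 122.249.191.255) -> MPLS-PE
More-specific entries that do NOT match:
  122.249.184.96/28 (122.249.184.96 - 122.249.184.111) does not contain 122.249.186.100
  122.249.186.64/27 (122.249.186.64 - 122.249.186.95) does not contain 122.249.186.100
  122.249.48.0/20 (122.249.48.0 - 122.249.63.255) does not contain 122.249.186.100
  122.249.240.0/20 (122.249.240.0 - 122.249.255.255) does not contain 122.249.186.100
Longest matching prefix is /19 -> next hop MPLS-PE.

MPLS-PE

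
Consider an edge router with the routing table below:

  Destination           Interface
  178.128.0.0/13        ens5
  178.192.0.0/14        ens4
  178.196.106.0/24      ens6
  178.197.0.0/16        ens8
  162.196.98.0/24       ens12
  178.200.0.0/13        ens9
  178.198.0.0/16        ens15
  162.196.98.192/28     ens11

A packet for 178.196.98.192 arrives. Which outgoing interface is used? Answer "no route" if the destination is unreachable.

no route

No entry's prefix contains 178.196.98.192; there is no default route.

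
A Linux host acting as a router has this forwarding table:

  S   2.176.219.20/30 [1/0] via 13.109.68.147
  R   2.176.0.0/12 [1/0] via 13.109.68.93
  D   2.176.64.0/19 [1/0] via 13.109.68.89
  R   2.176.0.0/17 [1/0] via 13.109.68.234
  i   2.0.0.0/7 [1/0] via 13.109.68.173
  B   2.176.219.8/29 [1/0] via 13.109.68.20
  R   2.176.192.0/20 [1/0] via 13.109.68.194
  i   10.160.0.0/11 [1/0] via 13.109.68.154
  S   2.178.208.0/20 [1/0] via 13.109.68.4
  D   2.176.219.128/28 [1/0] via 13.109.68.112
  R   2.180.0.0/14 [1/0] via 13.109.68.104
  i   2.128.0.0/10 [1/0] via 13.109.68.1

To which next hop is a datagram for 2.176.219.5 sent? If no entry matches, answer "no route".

Routes whose prefix contains 2.176.219.5:
  2.0.0.0/7 (2.0.0.0 - 3.255.255.255) -> 13.109.68.173
  2.128.0.0/10 (2.128.0.0 - 2.191.255.255) -> 13.109.68.1
  2.176.0.0/12 (2.176.0.0 - 2.191.255.255) -> 13.109.68.93
More-specific entries that do NOT match:
  2.176.219.20/30 (2.176.219.20 - 2.176.219.23) does not contain 2.176.219.5
  2.176.219.8/29 (2.176.219.8 - 2.176.219.15) does not contain 2.176.219.5
  2.176.219.128/28 (2.176.219.128 - 2.176.219.143) does not contain 2.176.219.5
  2.176.192.0/20 (2.176.192.0 - 2.176.207.255) does not contain 2.176.219.5
  2.178.208.0/20 (2.178.208.0 - 2.178.223.255) does not contain 2.176.219.5
  2.176.64.0/19 (2.176.64.0 - 2.176.95.255) does not contain 2.176.219.5
  2.176.0.0/17 (2.176.0.0 - 2.176.127.255) does not contain 2.176.219.5
  2.180.0.0/14 (2.180.0.0 - 2.183.255.255) does not contain 2.176.219.5
Longest matching prefix is /12 -> next hop 13.109.68.93.

13.109.68.93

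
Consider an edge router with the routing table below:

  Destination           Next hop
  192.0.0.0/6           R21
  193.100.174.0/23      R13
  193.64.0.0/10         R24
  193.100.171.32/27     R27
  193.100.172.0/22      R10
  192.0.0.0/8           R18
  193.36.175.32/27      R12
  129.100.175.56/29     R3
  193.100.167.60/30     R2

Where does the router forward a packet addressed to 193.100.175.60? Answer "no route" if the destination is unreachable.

Routes whose prefix contains 193.100.175.60:
  192.0.0.0/6 (192.0.0.0 - 195.255.255.255) -> R21
  193.64.0.0/10 (193.64.0.0 - 193.127.255.255) -> R24
  193.100.172.0/22 (193.100.172.0 - 193.100.175.255) -> R10
  193.100.174.0/23 (193.100.174.0 - 193.100.175.255) -> R13
More-specific entries that do NOT match:
  193.100.167.60/30 (193.100.167.60 - 193.100.167.63) does not contain 193.100.175.60
  129.100.175.56/29 (129.100.175.56 - 129.100.175.63) does not contain 193.100.175.60
  193.100.171.32/27 (193.100.171.32 - 193.100.171.63) does not contain 193.100.175.60
  193.36.175.32/27 (193.36.175.32 - 193.36.175.63) does not contain 193.100.175.60
Longest matching prefix is /23 -> next hop R13.

R13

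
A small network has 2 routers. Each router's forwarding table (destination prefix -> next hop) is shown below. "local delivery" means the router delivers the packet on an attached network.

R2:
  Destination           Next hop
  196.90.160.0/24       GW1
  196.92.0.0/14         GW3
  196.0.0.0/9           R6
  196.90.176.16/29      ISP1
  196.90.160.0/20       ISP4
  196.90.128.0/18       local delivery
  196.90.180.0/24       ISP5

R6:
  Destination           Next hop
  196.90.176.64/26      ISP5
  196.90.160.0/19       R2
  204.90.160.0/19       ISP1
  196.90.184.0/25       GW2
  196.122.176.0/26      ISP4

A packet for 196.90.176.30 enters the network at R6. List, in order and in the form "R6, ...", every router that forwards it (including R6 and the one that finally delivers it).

R6, R2

At R6: longest match for 196.90.176.30 is 196.90.160.0/19 -> R2
At R2: longest match for 196.90.176.30 is 196.90.128.0/18 -> local delivery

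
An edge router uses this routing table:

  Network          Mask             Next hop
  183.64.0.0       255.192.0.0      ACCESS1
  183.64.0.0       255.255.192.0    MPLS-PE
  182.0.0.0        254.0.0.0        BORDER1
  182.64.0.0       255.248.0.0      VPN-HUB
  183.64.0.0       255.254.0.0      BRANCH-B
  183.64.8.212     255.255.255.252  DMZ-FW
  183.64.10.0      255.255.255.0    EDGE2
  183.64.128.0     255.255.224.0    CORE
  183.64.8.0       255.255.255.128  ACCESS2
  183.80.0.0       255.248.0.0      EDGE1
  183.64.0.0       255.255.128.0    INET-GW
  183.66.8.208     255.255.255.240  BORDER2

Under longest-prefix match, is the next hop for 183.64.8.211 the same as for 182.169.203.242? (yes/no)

no

183.64.8.211: longest match 183.64.0.0/18 -> MPLS-PE
182.169.203.242: longest match 182.0.0.0/7 -> BORDER1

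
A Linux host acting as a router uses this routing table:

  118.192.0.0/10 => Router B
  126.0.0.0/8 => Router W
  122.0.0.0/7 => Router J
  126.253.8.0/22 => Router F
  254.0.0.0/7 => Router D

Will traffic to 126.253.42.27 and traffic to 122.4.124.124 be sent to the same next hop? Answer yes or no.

126.253.42.27: longest match 126.0.0.0/8 -> Router W
122.4.124.124: longest match 122.0.0.0/7 -> Router J

no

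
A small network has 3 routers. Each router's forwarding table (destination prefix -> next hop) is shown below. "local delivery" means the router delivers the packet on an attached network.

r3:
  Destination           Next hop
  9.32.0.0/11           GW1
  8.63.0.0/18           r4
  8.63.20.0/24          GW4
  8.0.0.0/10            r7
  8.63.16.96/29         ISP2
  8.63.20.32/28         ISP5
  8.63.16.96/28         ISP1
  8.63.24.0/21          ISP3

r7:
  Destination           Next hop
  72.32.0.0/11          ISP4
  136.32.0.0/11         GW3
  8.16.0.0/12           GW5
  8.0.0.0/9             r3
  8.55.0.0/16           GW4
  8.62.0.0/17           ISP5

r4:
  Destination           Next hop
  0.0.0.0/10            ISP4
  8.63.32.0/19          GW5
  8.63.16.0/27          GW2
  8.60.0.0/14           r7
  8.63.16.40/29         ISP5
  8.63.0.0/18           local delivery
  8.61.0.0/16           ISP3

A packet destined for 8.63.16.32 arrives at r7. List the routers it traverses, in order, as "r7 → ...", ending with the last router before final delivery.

r7 → r3 → r4

At r7: longest match for 8.63.16.32 is 8.0.0.0/9 -> r3
At r3: longest match for 8.63.16.32 is 8.63.0.0/18 -> r4
At r4: longest match for 8.63.16.32 is 8.63.0.0/18 -> local delivery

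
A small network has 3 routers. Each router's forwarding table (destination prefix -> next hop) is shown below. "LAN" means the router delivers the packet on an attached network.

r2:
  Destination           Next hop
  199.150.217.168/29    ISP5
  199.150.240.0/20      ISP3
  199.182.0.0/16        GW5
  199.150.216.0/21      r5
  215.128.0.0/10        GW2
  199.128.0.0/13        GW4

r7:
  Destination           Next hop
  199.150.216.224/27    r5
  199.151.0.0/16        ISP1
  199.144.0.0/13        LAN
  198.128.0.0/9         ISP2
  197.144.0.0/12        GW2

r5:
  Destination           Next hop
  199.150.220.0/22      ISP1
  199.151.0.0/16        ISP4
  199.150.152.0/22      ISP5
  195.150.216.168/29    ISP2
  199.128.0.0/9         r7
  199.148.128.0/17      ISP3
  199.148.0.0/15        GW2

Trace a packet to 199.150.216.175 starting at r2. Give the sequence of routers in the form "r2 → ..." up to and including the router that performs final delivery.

At r2: longest match for 199.150.216.175 is 199.150.216.0/21 -> r5
At r5: longest match for 199.150.216.175 is 199.128.0.0/9 -> r7
At r7: longest match for 199.150.216.175 is 199.144.0.0/13 -> LAN

r2 → r5 → r7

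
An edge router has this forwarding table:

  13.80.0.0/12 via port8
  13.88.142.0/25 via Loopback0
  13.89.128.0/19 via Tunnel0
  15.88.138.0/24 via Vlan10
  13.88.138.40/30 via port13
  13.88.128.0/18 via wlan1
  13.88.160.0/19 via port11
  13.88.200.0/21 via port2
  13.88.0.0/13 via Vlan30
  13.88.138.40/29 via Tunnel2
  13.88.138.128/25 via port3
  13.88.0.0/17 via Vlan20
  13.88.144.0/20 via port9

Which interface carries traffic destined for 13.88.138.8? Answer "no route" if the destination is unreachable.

wlan1

Routes whose prefix contains 13.88.138.8:
  13.80.0.0/12 (13.80.0.0 - 13.95.255.255) -> port8
  13.88.0.0/13 (13.88.0.0 - 13.95.255.255) -> Vlan30
  13.88.128.0/18 (13.88.128.0 - 13.88.191.255) -> wlan1
More-specific entries that do NOT match:
  13.88.138.40/30 (13.88.138.40 - 13.88.138.43) does not contain 13.88.138.8
  13.88.138.40/29 (13.88.138.40 - 13.88.138.47) does not contain 13.88.138.8
  13.88.142.0/25 (13.88.142.0 - 13.88.142.127) does not contain 13.88.138.8
  13.88.138.128/25 (13.88.138.128 - 13.88.138.255) does not contain 13.88.138.8
  15.88.138.0/24 (15.88.138.0 - 15.88.138.255) does not contain 13.88.138.8
  13.88.200.0/21 (13.88.200.0 - 13.88.207.255) does not contain 13.88.138.8
  13.88.144.0/20 (13.88.144.0 - 13.88.159.255) does not contain 13.88.138.8
  13.89.128.0/19 (13.89.128.0 - 13.89.159.255) does not contain 13.88.138.8
  13.88.160.0/19 (13.88.160.0 - 13.88.191.255) does not contain 13.88.138.8
Longest matching prefix is /18 -> interface wlan1.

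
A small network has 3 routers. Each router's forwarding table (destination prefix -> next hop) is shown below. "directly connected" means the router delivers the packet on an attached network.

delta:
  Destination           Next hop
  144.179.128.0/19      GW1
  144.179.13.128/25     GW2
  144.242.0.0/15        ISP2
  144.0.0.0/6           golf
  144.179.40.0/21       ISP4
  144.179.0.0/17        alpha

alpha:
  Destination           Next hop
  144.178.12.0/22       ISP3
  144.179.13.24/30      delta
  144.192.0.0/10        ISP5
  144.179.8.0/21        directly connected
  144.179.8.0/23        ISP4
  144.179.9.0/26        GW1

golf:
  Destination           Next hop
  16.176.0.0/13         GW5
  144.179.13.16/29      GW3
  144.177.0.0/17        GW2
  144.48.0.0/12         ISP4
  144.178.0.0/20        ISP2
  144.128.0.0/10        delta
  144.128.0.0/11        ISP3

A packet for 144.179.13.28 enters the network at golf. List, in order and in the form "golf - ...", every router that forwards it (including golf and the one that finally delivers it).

golf - delta - alpha

At golf: longest match for 144.179.13.28 is 144.128.0.0/10 -> delta
At delta: longest match for 144.179.13.28 is 144.179.0.0/17 -> alpha
At alpha: longest match for 144.179.13.28 is 144.179.8.0/21 -> directly connected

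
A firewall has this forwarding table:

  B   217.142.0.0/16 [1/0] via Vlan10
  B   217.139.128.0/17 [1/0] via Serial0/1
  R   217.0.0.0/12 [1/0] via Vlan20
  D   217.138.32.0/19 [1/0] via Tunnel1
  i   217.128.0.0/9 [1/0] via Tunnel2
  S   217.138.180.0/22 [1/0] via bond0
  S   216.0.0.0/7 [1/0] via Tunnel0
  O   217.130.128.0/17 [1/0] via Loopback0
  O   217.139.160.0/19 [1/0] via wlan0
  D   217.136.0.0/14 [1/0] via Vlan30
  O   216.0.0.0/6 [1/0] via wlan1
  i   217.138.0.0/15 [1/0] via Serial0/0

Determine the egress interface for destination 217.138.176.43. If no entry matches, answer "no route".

Routes whose prefix contains 217.138.176.43:
  216.0.0.0/6 (216.0.0.0 - 219.255.255.255) -> wlan1
  216.0.0.0/7 (216.0.0.0 - 217.255.255.255) -> Tunnel0
  217.128.0.0/9 (217.128.0.0 - 217.255.255.255) -> Tunnel2
  217.136.0.0/14 (217.136.0.0 - 217.139.255.255) -> Vlan30
  217.138.0.0/15 (217.138.0.0 - 217.139.255.255) -> Serial0/0
More-specific entries that do NOT match:
  217.138.180.0/22 (217.138.180.0 - 217.138.183.255) does not contain 217.138.176.43
  217.138.32.0/19 (217.138.32.0 - 217.138.63.255) does not contain 217.138.176.43
  217.139.160.0/19 (217.139.160.0 - 217.139.191.255) does not contain 217.138.176.43
  217.139.128.0/17 (217.139.128.0 - 217.139.255.255) does not contain 217.138.176.43
  217.130.128.0/17 (217.130.128.0 - 217.130.255.255) does not contain 217.138.176.43
  217.142.0.0/16 (217.142.0.0 - 217.142.255.255) does not contain 217.138.176.43
Longest matching prefix is /15 -> interface Serial0/0.

Serial0/0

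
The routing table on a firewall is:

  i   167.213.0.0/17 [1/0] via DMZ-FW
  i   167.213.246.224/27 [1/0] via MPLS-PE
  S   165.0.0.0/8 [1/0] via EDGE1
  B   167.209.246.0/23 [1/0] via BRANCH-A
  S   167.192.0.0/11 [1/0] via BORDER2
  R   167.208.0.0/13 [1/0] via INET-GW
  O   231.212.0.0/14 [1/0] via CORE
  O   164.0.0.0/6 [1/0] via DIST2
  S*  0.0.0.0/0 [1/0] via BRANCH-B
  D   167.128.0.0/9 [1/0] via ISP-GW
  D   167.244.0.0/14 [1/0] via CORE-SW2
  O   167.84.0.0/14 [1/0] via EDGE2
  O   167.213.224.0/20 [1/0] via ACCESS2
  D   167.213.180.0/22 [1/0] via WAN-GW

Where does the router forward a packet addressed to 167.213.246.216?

INET-GW

Routes whose prefix contains 167.213.246.216:
  0.0.0.0/0 (default, matches everything) -> BRANCH-B
  164.0.0.0/6 (164.0.0.0 - 167.255.255.255) -> DIST2
  167.128.0.0/9 (167.128.0.0 - 167.255.255.255) -> ISP-GW
  167.192.0.0/11 (167.192.0.0 - 167.223.255.255) -> BORDER2
  167.208.0.0/13 (167.208.0.0 - 167.215.255.255) -> INET-GW
More-specific entries that do NOT match:
  167.213.246.224/27 (167.213.246.224 - 167.213.246.255) does not contain 167.213.246.216
  167.209.246.0/23 (167.209.246.0 - 167.209.247.255) does not contain 167.213.246.216
  167.213.180.0/22 (167.213.180.0 - 167.213.183.255) does not contain 167.213.246.216
  167.213.224.0/20 (167.213.224.0 - 167.213.239.255) does not contain 167.213.246.216
  167.213.0.0/17 (167.213.0.0 - 167.213.127.255) does not contain 167.213.246.216
  231.212.0.0/14 (231.212.0.0 - 231.215.255.255) does not contain 167.213.246.216
  167.244.0.0/14 (167.244.0.0 - 167.247.255.255) does not contain 167.213.246.216
  167.84.0.0/14 (167.84.0.0 - 167.87.255.255) does not contain 167.213.246.216
Longest matching prefix is /13 -> next hop INET-GW.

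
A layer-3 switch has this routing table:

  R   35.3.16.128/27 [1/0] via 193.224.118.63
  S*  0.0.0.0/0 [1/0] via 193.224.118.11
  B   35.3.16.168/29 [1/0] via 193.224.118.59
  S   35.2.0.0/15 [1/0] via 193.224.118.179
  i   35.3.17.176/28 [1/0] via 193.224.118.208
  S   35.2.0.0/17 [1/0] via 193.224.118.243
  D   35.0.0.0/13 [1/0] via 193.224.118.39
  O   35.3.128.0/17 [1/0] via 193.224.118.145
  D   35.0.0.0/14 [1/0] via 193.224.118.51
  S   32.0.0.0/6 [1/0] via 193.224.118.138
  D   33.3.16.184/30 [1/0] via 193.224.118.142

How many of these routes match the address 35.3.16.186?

Prefixes containing 35.3.16.186:
  0.0.0.0/0 (default, matches everything)
  32.0.0.0/6 (32.0.0.0 - 35.255.255.255)
  35.0.0.0/13 (35.0.0.0 - 35.7.255.255)
  35.0.0.0/14 (35.0.0.0 - 35.3.255.255)
  35.2.0.0/15 (35.2.0.0 - 35.3.255.255)
Total matching entries: 5.

5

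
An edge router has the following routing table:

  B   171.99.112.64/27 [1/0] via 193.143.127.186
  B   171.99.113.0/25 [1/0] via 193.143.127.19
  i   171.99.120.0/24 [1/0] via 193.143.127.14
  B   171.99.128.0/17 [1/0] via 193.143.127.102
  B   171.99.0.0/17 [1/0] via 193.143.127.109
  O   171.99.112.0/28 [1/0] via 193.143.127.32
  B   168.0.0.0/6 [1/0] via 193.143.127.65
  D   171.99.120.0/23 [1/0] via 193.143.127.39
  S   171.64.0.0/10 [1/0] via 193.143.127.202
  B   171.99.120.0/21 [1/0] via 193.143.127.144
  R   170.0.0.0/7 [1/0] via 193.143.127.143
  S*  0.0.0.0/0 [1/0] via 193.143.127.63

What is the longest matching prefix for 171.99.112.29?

Entries matching 171.99.112.29:
  0.0.0.0/0 (default, matches everything)
  168.0.0.0/6 (168.0.0.0 - 171.255.255.255)
  170.0.0.0/7 (170.0.0.0 - 171.255.255.255)
  171.64.0.0/10 (171.64.0.0 - 171.127.255.255)
  171.99.0.0/17 (171.99.0.0 - 171.99.127.255)
Most specific is 171.99.0.0/17.

171.99.0.0/17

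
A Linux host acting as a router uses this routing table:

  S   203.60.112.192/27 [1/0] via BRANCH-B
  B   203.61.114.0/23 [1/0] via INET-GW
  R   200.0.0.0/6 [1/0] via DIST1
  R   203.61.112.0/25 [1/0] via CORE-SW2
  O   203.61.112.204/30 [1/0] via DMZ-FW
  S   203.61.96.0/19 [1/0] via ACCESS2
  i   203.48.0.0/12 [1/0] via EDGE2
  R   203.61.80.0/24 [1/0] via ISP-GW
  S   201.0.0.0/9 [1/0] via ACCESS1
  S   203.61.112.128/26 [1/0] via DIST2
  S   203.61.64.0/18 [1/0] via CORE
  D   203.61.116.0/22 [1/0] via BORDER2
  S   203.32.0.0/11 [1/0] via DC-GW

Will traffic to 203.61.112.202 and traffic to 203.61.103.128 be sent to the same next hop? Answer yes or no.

yes

203.61.112.202: longest match 203.61.96.0/19 -> ACCESS2
203.61.103.128: longest match 203.61.96.0/19 -> ACCESS2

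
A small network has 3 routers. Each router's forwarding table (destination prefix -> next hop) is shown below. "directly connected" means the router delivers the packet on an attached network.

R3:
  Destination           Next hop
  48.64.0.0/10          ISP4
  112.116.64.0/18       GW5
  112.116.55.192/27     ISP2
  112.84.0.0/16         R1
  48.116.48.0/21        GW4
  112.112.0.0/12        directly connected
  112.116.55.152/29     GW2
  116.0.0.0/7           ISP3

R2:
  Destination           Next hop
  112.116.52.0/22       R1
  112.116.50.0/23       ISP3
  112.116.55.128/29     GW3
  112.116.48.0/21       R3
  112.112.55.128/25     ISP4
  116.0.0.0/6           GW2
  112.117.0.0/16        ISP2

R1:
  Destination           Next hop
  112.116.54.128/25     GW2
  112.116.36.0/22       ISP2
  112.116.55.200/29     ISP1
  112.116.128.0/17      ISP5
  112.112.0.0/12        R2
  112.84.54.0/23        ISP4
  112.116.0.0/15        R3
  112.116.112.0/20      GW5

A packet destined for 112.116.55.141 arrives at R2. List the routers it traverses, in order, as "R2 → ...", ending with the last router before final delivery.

At R2: longest match for 112.116.55.141 is 112.116.52.0/22 -> R1
At R1: longest match for 112.116.55.141 is 112.116.0.0/15 -> R3
At R3: longest match for 112.116.55.141 is 112.112.0.0/12 -> directly connected

R2 → R1 → R3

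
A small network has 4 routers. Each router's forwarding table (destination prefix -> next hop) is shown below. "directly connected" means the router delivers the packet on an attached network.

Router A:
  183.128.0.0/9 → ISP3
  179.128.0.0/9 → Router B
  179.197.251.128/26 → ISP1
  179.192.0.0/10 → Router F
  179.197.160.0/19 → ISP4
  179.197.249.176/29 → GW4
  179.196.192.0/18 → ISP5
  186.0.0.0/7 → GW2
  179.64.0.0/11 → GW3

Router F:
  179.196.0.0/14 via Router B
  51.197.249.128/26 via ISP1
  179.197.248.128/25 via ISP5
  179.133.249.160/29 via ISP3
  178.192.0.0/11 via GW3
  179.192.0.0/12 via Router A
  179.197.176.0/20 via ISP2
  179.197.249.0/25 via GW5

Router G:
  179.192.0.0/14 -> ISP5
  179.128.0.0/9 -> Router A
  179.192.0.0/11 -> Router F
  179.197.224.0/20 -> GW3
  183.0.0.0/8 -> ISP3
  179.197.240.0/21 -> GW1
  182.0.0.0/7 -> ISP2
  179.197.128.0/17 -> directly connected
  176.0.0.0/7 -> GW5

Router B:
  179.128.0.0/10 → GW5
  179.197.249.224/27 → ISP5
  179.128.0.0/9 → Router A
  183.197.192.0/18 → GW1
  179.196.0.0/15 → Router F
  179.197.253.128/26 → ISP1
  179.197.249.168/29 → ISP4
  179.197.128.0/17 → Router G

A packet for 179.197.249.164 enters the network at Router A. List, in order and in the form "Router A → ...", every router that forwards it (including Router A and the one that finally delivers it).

At Router A: longest match for 179.197.249.164 is 179.192.0.0/10 -> Router F
At Router F: longest match for 179.197.249.164 is 179.196.0.0/14 -> Router B
At Router B: longest match for 179.197.249.164 is 179.197.128.0/17 -> Router G
At Router G: longest match for 179.197.249.164 is 179.197.128.0/17 -> directly connected

Router A → Router F → Router B → Router G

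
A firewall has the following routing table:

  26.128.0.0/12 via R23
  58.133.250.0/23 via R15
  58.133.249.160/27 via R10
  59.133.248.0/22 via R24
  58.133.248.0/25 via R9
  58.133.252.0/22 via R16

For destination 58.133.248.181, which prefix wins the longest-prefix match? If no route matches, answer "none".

none

58.133.248.181 is outside every listed prefix and there is no default route.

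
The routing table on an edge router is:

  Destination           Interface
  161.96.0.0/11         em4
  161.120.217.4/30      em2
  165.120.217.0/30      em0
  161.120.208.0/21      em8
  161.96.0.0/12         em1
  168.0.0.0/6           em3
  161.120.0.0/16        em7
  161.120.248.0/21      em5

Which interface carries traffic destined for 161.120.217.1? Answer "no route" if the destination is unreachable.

em7

Routes whose prefix contains 161.120.217.1:
  161.96.0.0/11 (161.96.0.0 - 161.127.255.255) -> em4
  161.120.0.0/16 (161.120.0.0 - 161.120.255.255) -> em7
More-specific entries that do NOT match:
  161.120.217.4/30 (161.120.217.4 - 161.120.217.7) does not contain 161.120.217.1
  165.120.217.0/30 (165.120.217.0 - 165.120.217.3) does not contain 161.120.217.1
  161.120.208.0/21 (161.120.208.0 - 161.120.215.255) does not contain 161.120.217.1
  161.120.248.0/21 (161.120.248.0 - 161.120.255.255) does not contain 161.120.217.1
Longest matching prefix is /16 -> interface em7.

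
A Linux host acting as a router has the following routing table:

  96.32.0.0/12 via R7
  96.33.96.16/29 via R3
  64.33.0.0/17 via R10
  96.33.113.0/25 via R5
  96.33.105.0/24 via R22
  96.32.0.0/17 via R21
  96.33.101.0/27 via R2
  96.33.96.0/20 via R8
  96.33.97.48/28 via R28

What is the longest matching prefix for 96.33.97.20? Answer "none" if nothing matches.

96.33.96.0/20

Entries matching 96.33.97.20:
  96.32.0.0/12 (96.32.0.0 - 96.47.255.255)
  96.33.96.0/20 (96.33.96.0 - 96.33.111.255)
Most specific is 96.33.96.0/20.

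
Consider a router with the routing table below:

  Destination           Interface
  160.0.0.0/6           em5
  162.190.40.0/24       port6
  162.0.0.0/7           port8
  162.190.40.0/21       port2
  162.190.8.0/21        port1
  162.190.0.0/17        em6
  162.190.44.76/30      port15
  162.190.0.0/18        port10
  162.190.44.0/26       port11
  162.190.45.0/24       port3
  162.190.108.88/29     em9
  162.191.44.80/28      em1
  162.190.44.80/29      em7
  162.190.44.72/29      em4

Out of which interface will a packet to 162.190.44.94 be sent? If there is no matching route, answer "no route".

port2

Routes whose prefix contains 162.190.44.94:
  160.0.0.0/6 (160.0.0.0 - 163.255.255.255) -> em5
  162.0.0.0/7 (162.0.0.0 - 163.255.255.255) -> port8
  162.190.0.0/17 (162.190.0.0 - 162.190.127.255) -> em6
  162.190.0.0/18 (162.190.0.0 - 162.190.63.255) -> port10
  162.190.40.0/21 (162.190.40.0 - 162.190.47.255) -> port2
More-specific entries that do NOT match:
  162.190.44.76/30 (162.190.44.76 - 162.190.44.79) does not contain 162.190.44.94
  162.190.108.88/29 (162.190.108.88 - 162.190.108.95) does not contain 162.190.44.94
  162.190.44.80/29 (162.190.44.80 - 162.190.44.87) does not contain 162.190.44.94
  162.190.44.72/29 (162.190.44.72 - 162.190.44.79) does not contain 162.190.44.94
  162.191.44.80/28 (162.191.44.80 - 162.191.44.95) does not contain 162.190.44.94
  162.190.44.0/26 (162.190.44.0 - 162.190.44.63) does not contain 162.190.44.94
  162.190.40.0/24 (162.190.40.0 - 162.190.40.255) does not contain 162.190.44.94
  162.190.45.0/24 (162.190.45.0 - 162.190.45.255) does not contain 162.190.44.94
Longest matching prefix is /21 -> interface port2.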